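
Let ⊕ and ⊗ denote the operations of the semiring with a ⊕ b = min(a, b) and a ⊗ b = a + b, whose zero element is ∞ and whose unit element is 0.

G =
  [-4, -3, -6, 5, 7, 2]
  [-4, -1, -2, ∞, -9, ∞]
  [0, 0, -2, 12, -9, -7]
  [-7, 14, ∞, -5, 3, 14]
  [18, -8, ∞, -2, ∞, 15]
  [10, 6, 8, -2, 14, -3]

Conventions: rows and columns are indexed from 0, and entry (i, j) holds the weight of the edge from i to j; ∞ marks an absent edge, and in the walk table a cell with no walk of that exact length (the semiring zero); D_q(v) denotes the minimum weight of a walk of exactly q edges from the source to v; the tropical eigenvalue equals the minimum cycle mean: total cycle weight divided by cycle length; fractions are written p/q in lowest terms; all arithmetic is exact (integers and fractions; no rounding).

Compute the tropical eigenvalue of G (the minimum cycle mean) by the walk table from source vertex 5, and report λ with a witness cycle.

q=0: [∞, ∞, ∞, ∞, ∞, 0]
q=1: [10, 6, 8, -2, 14, -3]
q=2: [-9, 3, 4, -7, -3, -6]
q=3: [-14, -12, -15, -12, -6, -9]
q=4: [-19, -17, -20, -17, -24, -22]
q=5: [-24, -32, -25, -26, -29, -27]
q=6: [-36, -37, -34, -31, -41, -32]
Optimal cycle mean attained by: cycle 1->4->1, total (-9) + (-8), length 2.
Answer: λ = -17/2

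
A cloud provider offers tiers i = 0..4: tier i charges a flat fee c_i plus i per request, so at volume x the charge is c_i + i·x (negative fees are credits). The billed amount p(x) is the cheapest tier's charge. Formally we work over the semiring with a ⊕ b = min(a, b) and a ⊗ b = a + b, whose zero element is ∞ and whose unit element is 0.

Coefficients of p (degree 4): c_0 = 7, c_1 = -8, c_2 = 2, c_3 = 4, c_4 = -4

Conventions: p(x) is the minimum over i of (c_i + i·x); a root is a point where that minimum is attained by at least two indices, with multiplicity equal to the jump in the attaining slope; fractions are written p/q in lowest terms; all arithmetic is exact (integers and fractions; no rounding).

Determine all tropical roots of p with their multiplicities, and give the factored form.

hull edge (i=0, c=7) to (i=1, c=-8): slope -15, span 1
hull edge (i=1, c=-8) to (i=4, c=-4): slope 4/3, span 3
Factored form: p(x) = -4 ⊗ (x ⊕ (-4/3)) ⊗ (x ⊕ (-4/3)) ⊗ (x ⊕ (-4/3)) ⊗ (x ⊕ 15)
Answer: roots = -4/3 (mult 3), 15 (mult 1)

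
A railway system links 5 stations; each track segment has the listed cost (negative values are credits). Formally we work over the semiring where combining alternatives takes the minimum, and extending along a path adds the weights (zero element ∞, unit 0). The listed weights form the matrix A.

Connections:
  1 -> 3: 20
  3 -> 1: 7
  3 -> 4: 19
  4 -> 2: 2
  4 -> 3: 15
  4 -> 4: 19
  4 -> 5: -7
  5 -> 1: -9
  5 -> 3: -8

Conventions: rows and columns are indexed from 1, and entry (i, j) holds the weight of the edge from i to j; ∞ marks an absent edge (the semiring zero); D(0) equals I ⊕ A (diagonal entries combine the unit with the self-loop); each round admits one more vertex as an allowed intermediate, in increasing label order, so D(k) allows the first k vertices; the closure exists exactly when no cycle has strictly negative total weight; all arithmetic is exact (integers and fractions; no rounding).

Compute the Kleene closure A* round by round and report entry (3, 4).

D(0):
  [0, ∞, 20, ∞, ∞]
  [∞, 0, ∞, ∞, ∞]
  [7, ∞, 0, 19, ∞]
  [∞, 2, 15, 0, -7]
  [-9, ∞, -8, ∞, 0]
D(1):
  [0, ∞, 20, ∞, ∞]
  [∞, 0, ∞, ∞, ∞]
  [7, ∞, 0, 19, ∞]
  [∞, 2, 15, 0, -7]
  [-9, ∞, -8, ∞, 0]
D(2):
  [0, ∞, 20, ∞, ∞]
  [∞, 0, ∞, ∞, ∞]
  [7, ∞, 0, 19, ∞]
  [∞, 2, 15, 0, -7]
  [-9, ∞, -8, ∞, 0]
D(3):
  [0, ∞, 20, 39, ∞]
  [∞, 0, ∞, ∞, ∞]
  [7, ∞, 0, 19, ∞]
  [22, 2, 15, 0, -7]
  [-9, ∞, -8, 11, 0]
D(4):
  [0, 41, 20, 39, 32]
  [∞, 0, ∞, ∞, ∞]
  [7, 21, 0, 19, 12]
  [22, 2, 15, 0, -7]
  [-9, 13, -8, 11, 0]
D(5):
  [0, 41, 20, 39, 32]
  [∞, 0, ∞, ∞, ∞]
  [3, 21, 0, 19, 12]
  [-16, 2, -15, 0, -7]
  [-9, 13, -8, 11, 0]
Answer: A*[3][4] = 19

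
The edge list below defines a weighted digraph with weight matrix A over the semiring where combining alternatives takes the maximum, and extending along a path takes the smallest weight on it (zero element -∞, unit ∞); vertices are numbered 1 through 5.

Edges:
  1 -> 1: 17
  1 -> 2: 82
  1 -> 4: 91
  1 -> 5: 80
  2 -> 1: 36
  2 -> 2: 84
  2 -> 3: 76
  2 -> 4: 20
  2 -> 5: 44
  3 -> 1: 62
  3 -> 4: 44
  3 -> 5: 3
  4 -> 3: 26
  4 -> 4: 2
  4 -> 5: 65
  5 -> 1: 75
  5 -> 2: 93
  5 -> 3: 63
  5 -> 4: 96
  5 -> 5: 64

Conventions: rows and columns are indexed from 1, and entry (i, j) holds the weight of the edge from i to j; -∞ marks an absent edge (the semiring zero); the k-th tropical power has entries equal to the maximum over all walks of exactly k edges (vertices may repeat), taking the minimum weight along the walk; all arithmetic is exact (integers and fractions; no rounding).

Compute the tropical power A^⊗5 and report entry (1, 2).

A^⊗2:
  [75, 82, 76, 80, 65]
  [62, 84, 76, 44, 44]
  [17, 62, 26, 62, 62]
  [65, 65, 63, 65, 64]
  [64, 84, 76, 75, 75]
A^⊗3:
  [65, 82, 76, 75, 75]
  [62, 84, 76, 62, 62]
  [62, 62, 62, 62, 62]
  [64, 65, 65, 65, 65]
  [75, 84, 76, 75, 65]
A^⊗4:
  [75, 82, 76, 75, 65]
  [62, 84, 76, 62, 62]
  [62, 62, 62, 62, 62]
  [65, 65, 65, 65, 65]
  [65, 84, 76, 75, 75]
A^⊗5:
  [65, 82, 76, 75, 75]
  [62, 84, 76, 62, 62]
  [62, 62, 62, 62, 62]
  [65, 65, 65, 65, 65]
  [75, 84, 76, 75, 65]
Key observation: the optimum is the walk 1->2->2->2->2->2, with weight 82 min 84 min 84 min 84 min 84 = 82.
Optimal value attained by: walk 1->2->2->2->2->2.
Answer: (A^⊗5)[1][2] = 82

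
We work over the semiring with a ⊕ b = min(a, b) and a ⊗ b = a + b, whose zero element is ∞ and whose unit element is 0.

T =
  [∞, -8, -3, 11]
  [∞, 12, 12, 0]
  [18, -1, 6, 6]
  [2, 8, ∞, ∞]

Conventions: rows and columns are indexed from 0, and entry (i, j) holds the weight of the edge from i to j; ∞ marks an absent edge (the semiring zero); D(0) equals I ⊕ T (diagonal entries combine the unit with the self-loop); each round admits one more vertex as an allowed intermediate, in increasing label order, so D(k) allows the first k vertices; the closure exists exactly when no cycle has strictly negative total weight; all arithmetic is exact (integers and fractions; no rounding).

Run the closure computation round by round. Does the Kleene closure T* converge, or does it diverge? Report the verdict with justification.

D(0):
  [0, -8, -3, 11]
  [∞, 0, 12, 0]
  [18, -1, 0, 6]
  [2, 8, ∞, 0]
D(1):
  [0, -8, -3, 11]
  [∞, 0, 12, 0]
  [18, -1, 0, 6]
  [2, -6, -1, 0]
Detection: at round 2, diagonal entry (3, 3) turns strictly negative.
Key observation: the cycle 3->0->1->3 has total weight 2 + (-8) + 0, which is strictly negative.
Answer: DIVERGES — negative cycle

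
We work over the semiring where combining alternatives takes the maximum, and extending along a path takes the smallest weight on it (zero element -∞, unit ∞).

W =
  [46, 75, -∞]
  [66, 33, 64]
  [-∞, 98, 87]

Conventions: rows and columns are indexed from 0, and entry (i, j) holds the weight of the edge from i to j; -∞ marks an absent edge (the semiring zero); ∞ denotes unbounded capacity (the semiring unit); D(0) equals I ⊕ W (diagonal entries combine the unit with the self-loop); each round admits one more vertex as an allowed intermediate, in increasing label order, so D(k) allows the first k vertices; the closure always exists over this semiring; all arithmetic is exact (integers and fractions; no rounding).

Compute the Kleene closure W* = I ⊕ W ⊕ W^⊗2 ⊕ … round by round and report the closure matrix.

D(0):
  [∞, 75, -∞]
  [66, ∞, 64]
  [-∞, 98, ∞]
D(1):
  [∞, 75, -∞]
  [66, ∞, 64]
  [-∞, 98, ∞]
D(2):
  [∞, 75, 64]
  [66, ∞, 64]
  [66, 98, ∞]
D(3):
  [∞, 75, 64]
  [66, ∞, 64]
  [66, 98, ∞]
Answer: W* = [[∞, 75, 64], [66, ∞, 64], [66, 98, ∞]]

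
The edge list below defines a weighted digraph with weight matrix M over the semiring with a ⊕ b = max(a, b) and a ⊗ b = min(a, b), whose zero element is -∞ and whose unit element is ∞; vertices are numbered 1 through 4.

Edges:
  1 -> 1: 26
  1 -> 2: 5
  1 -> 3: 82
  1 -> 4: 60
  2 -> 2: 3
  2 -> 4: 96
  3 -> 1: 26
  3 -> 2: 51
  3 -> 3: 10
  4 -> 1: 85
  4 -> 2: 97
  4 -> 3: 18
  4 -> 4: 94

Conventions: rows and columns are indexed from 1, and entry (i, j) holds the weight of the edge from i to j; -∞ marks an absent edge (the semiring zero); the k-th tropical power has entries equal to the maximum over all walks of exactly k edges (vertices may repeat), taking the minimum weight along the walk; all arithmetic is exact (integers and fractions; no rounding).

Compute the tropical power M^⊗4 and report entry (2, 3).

M^⊗2:
  [60, 60, 26, 60]
  [85, 96, 18, 94]
  [26, 10, 26, 51]
  [85, 94, 82, 96]
M^⊗3:
  [60, 60, 60, 60]
  [85, 94, 82, 96]
  [51, 51, 26, 51]
  [85, 96, 82, 94]
M^⊗4:
  [60, 60, 60, 60]
  [85, 96, 82, 94]
  [51, 51, 51, 51]
  [85, 94, 82, 96]
Key observation: the optimum is the walk 2->4->4->1->3, with weight 96 min 94 min 85 min 82 = 82.
Optimal value attained by: walk 2->4->4->1->3.
Answer: (M^⊗4)[2][3] = 82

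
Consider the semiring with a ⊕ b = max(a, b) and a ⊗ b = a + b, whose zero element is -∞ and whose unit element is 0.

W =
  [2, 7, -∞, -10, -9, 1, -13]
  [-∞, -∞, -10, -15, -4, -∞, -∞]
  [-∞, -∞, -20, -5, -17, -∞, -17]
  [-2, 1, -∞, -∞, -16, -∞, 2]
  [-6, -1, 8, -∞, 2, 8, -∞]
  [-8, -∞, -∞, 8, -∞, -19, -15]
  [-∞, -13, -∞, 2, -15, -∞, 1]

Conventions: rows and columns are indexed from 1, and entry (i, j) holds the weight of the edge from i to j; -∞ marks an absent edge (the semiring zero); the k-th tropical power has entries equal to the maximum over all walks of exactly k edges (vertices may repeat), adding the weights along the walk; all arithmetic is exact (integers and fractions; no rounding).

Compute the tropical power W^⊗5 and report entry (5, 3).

W^⊗2:
  [4, 9, -1, 9, 3, 3, -8]
  [-10, -5, 4, -15, -2, 4, -13]
  [-7, -4, -9, -15, -15, -9, -3]
  [0, 5, -8, 4, -3, -1, 3]
  [0, 1, 10, 16, 4, 10, -7]
  [6, 9, -∞, -11, -8, -7, 10]
  [0, 3, -7, 3, -13, -7, 4]
W^⊗3:
  [7, 11, 11, 11, 5, 11, 11]
  [-4, -3, 6, 12, 0, 6, -11]
  [-5, 0, -7, -1, -8, -6, -2]
  [2, 7, 5, 7, 1, 5, 6]
  [14, 17, 12, 18, 6, 12, 18]
  [8, 13, 0, 12, 5, 7, 11]
  [2, 7, -5, 6, -1, 1, 5]
W^⊗4:
  [9, 14, 13, 19, 7, 13, 13]
  [10, 13, 8, 14, 2, 8, 14]
  [-3, 2, 0, 2, -4, 0, 1]
  [5, 9, 9, 13, 3, 9, 9]
  [16, 21, 14, 20, 13, 15, 20]
  [10, 15, 13, 15, 9, 13, 14]
  [4, 9, 7, 9, 3, 7, 8]
W^⊗5:
  [17, 20, 15, 21, 10, 15, 21]
  [12, 17, 10, 16, 9, 11, 16]
  [0, 4, 4, 8, -2, 4, 4]
  [11, 14, 11, 17, 5, 11, 15]
  [18, 23, 21, 23, 17, 21, 22]
  [13, 17, 17, 21, 11, 17, 17]
  [7, 11, 11, 15, 5, 11, 11]
Key observation: the optimum is the walk 5->6->4->2->5->3, with weight 8 + 8 + 1 + (-4) + 8 = 21.
Optimal value attained by: walk 5->6->4->2->5->3.
Answer: (W^⊗5)[5][3] = 21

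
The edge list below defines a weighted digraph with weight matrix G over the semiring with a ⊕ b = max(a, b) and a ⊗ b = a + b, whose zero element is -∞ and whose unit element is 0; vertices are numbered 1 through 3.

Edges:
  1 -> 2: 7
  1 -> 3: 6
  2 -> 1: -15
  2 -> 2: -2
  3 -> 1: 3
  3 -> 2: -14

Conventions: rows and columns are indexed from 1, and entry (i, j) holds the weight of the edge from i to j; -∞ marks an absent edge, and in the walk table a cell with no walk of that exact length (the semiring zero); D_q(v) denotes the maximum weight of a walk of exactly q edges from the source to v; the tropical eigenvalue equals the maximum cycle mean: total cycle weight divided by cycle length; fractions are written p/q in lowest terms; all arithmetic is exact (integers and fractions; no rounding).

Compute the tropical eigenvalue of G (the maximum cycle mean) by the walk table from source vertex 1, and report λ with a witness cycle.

q=0: [0, -∞, -∞]
q=1: [-∞, 7, 6]
q=2: [9, 5, -∞]
q=3: [-10, 16, 15]
Optimal cycle mean attained by: cycle 1->3->1, total 6 + 3, length 2.
Answer: λ = 9/2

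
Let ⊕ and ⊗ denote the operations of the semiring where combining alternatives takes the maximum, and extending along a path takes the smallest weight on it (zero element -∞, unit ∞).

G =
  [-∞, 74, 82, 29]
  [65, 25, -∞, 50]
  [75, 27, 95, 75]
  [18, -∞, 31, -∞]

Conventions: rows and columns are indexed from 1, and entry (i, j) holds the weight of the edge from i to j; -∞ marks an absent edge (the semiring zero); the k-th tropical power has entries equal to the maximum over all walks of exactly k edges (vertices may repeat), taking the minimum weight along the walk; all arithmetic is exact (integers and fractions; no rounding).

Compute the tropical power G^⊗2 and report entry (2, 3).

G^⊗2:
  [75, 27, 82, 75]
  [25, 65, 65, 29]
  [75, 74, 95, 75]
  [31, 27, 31, 31]
Key observation: the optimum is the walk 2->1->3, with weight 65 min 82 = 65.
Optimal value attained by: walk 2->1->3.
Answer: (G^⊗2)[2][3] = 65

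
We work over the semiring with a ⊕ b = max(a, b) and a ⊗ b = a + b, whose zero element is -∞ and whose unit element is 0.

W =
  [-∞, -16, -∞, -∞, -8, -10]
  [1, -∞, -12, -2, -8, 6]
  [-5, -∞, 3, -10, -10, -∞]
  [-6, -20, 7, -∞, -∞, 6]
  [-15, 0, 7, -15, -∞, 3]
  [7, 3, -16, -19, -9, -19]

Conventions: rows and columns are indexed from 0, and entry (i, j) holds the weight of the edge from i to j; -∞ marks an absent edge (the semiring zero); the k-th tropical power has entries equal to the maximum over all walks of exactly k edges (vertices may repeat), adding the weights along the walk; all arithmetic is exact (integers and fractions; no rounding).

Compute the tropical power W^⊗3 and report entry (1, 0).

W^⊗2:
  [-3, -7, -1, -18, -19, -5]
  [13, 9, 5, -13, -3, 4]
  [-2, -10, 6, -7, -7, -4]
  [13, 9, 10, -3, -3, -13]
  [10, 6, 10, -2, -3, 6]
  [4, -9, -2, 1, -1, 9]
W^⊗3:
  [2, -2, 2, -9, -11, -1]
  [11, 7, 8, 7, 5, 15]
  [3, -1, 9, -4, -4, -1]
  [10, -3, 13, 7, 5, 15]
  [13, 9, 13, 4, 2, 12]
  [16, 12, 8, -10, 0, 7]
Key observation: the optimum is the walk 1->3->5->0, with weight (-2) + 6 + 7 = 11.
Optimal value attained by: walk 1->3->5->0.
Answer: (W^⊗3)[1][0] = 11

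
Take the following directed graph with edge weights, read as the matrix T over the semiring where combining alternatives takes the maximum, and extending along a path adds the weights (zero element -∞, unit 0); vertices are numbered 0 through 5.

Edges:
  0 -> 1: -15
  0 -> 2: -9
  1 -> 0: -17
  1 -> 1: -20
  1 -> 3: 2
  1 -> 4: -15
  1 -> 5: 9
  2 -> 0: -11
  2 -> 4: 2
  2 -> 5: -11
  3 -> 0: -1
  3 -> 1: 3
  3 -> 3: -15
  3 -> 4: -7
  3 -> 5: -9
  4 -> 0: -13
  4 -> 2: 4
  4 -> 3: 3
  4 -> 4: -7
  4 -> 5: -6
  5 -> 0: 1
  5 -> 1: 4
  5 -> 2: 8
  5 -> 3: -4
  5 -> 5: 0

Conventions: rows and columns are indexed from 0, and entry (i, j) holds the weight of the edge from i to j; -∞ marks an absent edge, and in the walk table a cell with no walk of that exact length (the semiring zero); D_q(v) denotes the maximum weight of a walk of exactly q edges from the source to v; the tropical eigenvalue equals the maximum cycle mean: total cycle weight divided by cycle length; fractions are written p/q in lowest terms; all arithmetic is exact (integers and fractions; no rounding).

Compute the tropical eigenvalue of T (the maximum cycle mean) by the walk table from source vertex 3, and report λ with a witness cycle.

q=0: [-∞, -∞, -∞, 0, -∞, -∞]
q=1: [-1, 3, -∞, -15, -7, -9]
q=2: [-8, -5, -1, 5, -12, 12]
q=3: [13, 16, 20, 8, 1, 12]
q=4: [13, 16, 20, 18, 22, 25]
q=5: [26, 29, 33, 25, 22, 25]
q=6: [26, 29, 33, 31, 35, 38]
Optimal cycle mean attained by: cycle 1->5->1, total 9 + 4, length 2.
Answer: λ = 13/2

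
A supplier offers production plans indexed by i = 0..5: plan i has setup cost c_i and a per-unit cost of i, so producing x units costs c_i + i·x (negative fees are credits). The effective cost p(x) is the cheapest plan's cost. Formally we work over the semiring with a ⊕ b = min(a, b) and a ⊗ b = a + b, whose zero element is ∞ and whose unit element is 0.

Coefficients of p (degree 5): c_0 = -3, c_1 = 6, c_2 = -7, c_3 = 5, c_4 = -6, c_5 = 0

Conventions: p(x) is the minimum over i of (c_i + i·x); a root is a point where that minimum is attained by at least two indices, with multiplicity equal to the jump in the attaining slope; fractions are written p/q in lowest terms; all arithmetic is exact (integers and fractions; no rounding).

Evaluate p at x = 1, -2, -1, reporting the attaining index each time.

p(1) = min(-3+0·1=-3, 6+1·1=7, -7+2·1=-5, 5+3·1=8, -6+4·1=-2, 0+5·1=5) = -5 (attained by i=2)
p(-2) = min(-3+0·(-2)=-3, 6+1·(-2)=4, -7+2·(-2)=-11, 5+3·(-2)=-1, -6+4·(-2)=-14, 0+5·(-2)=-10) = -14 (attained by i=4)
p(-1) = min(-3+0·(-1)=-3, 6+1·(-1)=5, -7+2·(-1)=-9, 5+3·(-1)=2, -6+4·(-1)=-10, 0+5·(-1)=-5) = -10 (attained by i=4)
Answer: p(1) = -5; p(-2) = -14; p(-1) = -10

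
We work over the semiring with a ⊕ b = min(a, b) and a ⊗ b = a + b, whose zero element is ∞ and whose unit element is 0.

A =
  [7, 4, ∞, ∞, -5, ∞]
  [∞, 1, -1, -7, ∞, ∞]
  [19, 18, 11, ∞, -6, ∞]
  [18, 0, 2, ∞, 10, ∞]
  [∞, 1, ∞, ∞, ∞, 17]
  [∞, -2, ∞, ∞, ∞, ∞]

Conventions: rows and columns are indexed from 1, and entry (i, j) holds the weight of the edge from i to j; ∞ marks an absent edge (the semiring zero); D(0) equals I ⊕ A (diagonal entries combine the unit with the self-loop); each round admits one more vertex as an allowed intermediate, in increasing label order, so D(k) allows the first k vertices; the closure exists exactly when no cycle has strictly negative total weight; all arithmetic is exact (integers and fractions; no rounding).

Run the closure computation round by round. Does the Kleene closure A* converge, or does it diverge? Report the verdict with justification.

D(0):
  [0, 4, ∞, ∞, -5, ∞]
  [∞, 0, -1, -7, ∞, ∞]
  [19, 18, 0, ∞, -6, ∞]
  [18, 0, 2, 0, 10, ∞]
  [∞, 1, ∞, ∞, 0, 17]
  [∞, -2, ∞, ∞, ∞, 0]
D(1):
  [0, 4, ∞, ∞, -5, ∞]
  [∞, 0, -1, -7, ∞, ∞]
  [19, 18, 0, ∞, -6, ∞]
  [18, 0, 2, 0, 10, ∞]
  [∞, 1, ∞, ∞, 0, 17]
  [∞, -2, ∞, ∞, ∞, 0]
Detection: at round 2, diagonal entry (4, 4) turns strictly negative.
Key observation: the cycle 4->2->4 has total weight 0 + (-7), which is strictly negative.
Answer: DIVERGES — negative cycle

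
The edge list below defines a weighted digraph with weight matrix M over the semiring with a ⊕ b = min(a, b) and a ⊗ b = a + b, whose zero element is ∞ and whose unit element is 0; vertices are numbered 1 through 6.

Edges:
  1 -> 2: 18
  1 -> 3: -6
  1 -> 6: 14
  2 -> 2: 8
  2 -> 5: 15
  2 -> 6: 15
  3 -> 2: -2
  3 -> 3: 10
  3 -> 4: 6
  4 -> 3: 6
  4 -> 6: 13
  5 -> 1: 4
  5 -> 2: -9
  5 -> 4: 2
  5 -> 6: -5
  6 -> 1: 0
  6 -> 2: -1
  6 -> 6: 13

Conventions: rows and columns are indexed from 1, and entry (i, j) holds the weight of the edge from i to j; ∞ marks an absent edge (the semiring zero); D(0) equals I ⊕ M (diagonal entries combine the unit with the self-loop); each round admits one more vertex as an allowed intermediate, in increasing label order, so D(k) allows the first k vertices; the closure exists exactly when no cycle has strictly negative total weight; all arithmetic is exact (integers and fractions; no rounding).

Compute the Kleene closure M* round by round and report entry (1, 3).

D(0):
  [0, 18, -6, ∞, ∞, 14]
  [∞, 0, ∞, ∞, 15, 15]
  [∞, -2, 0, 6, ∞, ∞]
  [∞, ∞, 6, 0, ∞, 13]
  [4, -9, ∞, 2, 0, -5]
  [0, -1, ∞, ∞, ∞, 0]
D(1):
  [0, 18, -6, ∞, ∞, 14]
  [∞, 0, ∞, ∞, 15, 15]
  [∞, -2, 0, 6, ∞, ∞]
  [∞, ∞, 6, 0, ∞, 13]
  [4, -9, -2, 2, 0, -5]
  [0, -1, -6, ∞, ∞, 0]
D(2):
  [0, 18, -6, ∞, 33, 14]
  [∞, 0, ∞, ∞, 15, 15]
  [∞, -2, 0, 6, 13, 13]
  [∞, ∞, 6, 0, ∞, 13]
  [4, -9, -2, 2, 0, -5]
  [0, -1, -6, ∞, 14, 0]
D(3):
  [0, -8, -6, 0, 7, 7]
  [∞, 0, ∞, ∞, 15, 15]
  [∞, -2, 0, 6, 13, 13]
  [∞, 4, 6, 0, 19, 13]
  [4, -9, -2, 2, 0, -5]
  [0, -8, -6, 0, 7, 0]
D(4):
  [0, -8, -6, 0, 7, 7]
  [∞, 0, ∞, ∞, 15, 15]
  [∞, -2, 0, 6, 13, 13]
  [∞, 4, 6, 0, 19, 13]
  [4, -9, -2, 2, 0, -5]
  [0, -8, -6, 0, 7, 0]
D(5):
  [0, -8, -6, 0, 7, 2]
  [19, 0, 13, 17, 15, 10]
  [17, -2, 0, 6, 13, 8]
  [23, 4, 6, 0, 19, 13]
  [4, -9, -2, 2, 0, -5]
  [0, -8, -6, 0, 7, 0]
D(6):
  [0, -8, -6, 0, 7, 2]
  [10, 0, 4, 10, 15, 10]
  [8, -2, 0, 6, 13, 8]
  [13, 4, 6, 0, 19, 13]
  [-5, -13, -11, -5, 0, -5]
  [0, -8, -6, 0, 7, 0]
Answer: M*[1][3] = -6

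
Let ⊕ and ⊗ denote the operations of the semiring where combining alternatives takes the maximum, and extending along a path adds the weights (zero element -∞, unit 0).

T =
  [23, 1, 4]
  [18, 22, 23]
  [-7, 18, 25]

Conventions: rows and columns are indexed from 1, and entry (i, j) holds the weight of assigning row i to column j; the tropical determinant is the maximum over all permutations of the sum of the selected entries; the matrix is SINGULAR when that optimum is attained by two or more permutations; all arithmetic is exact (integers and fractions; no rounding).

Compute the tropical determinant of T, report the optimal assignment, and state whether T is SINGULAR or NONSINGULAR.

σ = (1, 2, 3): 23 + 22 + 25 = 70
σ = (1, 3, 2): 23 + 23 + 18 = 64
σ = (2, 1, 3): 1 + 18 + 25 = 44
σ = (2, 3, 1): 1 + 23 + (-7) = 17
σ = (3, 1, 2): 4 + 18 + 18 = 40
σ = (3, 2, 1): 4 + 22 + (-7) = 19
Optimal value attained by: σ = (1, 2, 3).
Answer: det⊕(T) = 70; verdict: NONSINGULAR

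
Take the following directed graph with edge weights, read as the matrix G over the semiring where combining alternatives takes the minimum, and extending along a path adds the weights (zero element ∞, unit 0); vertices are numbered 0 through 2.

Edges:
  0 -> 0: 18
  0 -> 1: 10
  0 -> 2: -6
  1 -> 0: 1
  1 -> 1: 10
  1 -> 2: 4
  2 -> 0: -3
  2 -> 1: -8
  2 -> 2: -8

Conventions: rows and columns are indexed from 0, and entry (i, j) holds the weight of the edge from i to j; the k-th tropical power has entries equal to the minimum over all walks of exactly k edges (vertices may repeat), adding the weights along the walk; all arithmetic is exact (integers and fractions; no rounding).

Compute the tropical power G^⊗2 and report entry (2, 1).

G^⊗2:
  [-9, -14, -14]
  [1, -4, -5]
  [-11, -16, -16]
Key observation: the optimum is the walk 2->2->1, with weight (-8) + (-8) = -16.
Optimal value attained by: walk 2->2->1.
Answer: (G^⊗2)[2][1] = -16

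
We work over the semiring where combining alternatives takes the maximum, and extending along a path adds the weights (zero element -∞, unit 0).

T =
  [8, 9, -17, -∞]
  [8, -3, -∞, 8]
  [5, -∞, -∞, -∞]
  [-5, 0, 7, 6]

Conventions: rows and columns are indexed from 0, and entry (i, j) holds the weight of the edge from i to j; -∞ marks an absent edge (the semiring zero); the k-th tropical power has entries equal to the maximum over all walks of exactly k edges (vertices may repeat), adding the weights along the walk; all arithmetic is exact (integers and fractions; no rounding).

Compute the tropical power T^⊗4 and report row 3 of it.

T^⊗2:
  [17, 17, -9, 17]
  [16, 17, 15, 14]
  [13, 14, -12, -∞]
  [12, 6, 13, 12]
T^⊗3:
  [25, 26, 24, 25]
  [25, 25, 21, 25]
  [22, 22, -4, 22]
  [20, 21, 19, 18]
T^⊗4:
  [34, 34, 32, 34]
  [33, 34, 32, 33]
  [30, 31, 29, 30]
  [29, 29, 25, 29]
Answer: row 3 of T^⊗4 = [29, 29, 25, 29]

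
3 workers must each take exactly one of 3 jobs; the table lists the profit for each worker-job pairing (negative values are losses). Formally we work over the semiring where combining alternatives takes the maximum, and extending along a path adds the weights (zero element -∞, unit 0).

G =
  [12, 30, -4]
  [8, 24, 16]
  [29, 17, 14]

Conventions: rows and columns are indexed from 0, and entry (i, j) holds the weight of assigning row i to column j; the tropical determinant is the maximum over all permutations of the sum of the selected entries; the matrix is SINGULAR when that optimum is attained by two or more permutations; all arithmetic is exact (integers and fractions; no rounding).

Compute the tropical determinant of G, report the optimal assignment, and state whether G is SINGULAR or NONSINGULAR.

σ = (0, 1, 2): 12 + 24 + 14 = 50
σ = (0, 2, 1): 12 + 16 + 17 = 45
σ = (1, 0, 2): 30 + 8 + 14 = 52
σ = (1, 2, 0): 30 + 16 + 29 = 75
σ = (2, 0, 1): (-4) + 8 + 17 = 21
σ = (2, 1, 0): (-4) + 24 + 29 = 49
Optimal value attained by: σ = (1, 2, 0).
Answer: det⊕(G) = 75; verdict: NONSINGULAR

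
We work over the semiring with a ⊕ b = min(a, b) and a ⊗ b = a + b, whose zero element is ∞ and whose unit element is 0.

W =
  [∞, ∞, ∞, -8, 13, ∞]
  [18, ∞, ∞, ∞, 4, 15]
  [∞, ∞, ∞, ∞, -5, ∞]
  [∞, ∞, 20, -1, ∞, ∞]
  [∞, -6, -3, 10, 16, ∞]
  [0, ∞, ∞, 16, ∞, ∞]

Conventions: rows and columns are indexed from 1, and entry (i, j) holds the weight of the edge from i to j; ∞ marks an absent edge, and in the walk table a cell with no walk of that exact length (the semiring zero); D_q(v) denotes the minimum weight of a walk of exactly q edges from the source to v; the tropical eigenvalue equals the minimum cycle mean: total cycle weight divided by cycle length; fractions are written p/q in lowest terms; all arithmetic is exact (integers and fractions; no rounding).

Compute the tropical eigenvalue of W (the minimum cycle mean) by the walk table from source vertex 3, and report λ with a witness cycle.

q=0: [∞, ∞, 0, ∞, ∞, ∞]
q=1: [∞, ∞, ∞, ∞, -5, ∞]
q=2: [∞, -11, -8, 5, 11, ∞]
q=3: [7, 5, 8, 4, -13, 4]
q=4: [4, -19, -16, -3, 3, 20]
q=5: [-1, -3, 0, -4, -21, -4]
q=6: [-4, -27, -24, -11, -5, 12]
Optimal cycle mean attained by: cycle 3->5->3, total (-5) + (-3), length 2.
Answer: λ = -4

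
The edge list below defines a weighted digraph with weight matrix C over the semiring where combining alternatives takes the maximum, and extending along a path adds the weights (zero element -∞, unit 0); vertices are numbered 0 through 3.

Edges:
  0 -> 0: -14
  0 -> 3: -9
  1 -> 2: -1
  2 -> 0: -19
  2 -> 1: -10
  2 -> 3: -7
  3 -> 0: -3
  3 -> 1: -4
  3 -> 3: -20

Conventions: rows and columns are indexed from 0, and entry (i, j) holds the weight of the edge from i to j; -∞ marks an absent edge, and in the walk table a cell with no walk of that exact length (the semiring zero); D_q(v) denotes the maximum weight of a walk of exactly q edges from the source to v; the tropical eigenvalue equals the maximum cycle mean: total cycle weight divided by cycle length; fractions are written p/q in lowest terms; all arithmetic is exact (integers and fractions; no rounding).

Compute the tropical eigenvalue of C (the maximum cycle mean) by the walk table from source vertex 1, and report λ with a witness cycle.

q=0: [-∞, 0, -∞, -∞]
q=1: [-∞, -∞, -1, -∞]
q=2: [-20, -11, -∞, -8]
q=3: [-11, -12, -12, -28]
q=4: [-25, -22, -13, -19]
Optimal cycle mean attained by: cycle 1->2->3->1, total (-1) + (-7) + (-4), length 3.
Answer: λ = -4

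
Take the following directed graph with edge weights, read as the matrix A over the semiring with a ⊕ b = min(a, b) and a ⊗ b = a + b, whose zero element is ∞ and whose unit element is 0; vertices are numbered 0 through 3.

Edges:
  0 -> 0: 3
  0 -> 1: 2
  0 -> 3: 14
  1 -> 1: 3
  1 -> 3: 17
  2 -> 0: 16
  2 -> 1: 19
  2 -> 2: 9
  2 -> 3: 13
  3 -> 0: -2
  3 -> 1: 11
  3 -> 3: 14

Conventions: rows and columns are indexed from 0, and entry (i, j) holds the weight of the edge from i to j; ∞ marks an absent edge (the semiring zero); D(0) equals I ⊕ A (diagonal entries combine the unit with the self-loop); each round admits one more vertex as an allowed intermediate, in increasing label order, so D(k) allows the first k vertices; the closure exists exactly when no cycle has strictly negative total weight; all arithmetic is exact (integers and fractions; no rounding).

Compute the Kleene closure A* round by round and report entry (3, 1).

D(0):
  [0, 2, ∞, 14]
  [∞, 0, ∞, 17]
  [16, 19, 0, 13]
  [-2, 11, ∞, 0]
D(1):
  [0, 2, ∞, 14]
  [∞, 0, ∞, 17]
  [16, 18, 0, 13]
  [-2, 0, ∞, 0]
D(2):
  [0, 2, ∞, 14]
  [∞, 0, ∞, 17]
  [16, 18, 0, 13]
  [-2, 0, ∞, 0]
D(3):
  [0, 2, ∞, 14]
  [∞, 0, ∞, 17]
  [16, 18, 0, 13]
  [-2, 0, ∞, 0]
D(4):
  [0, 2, ∞, 14]
  [15, 0, ∞, 17]
  [11, 13, 0, 13]
  [-2, 0, ∞, 0]
Answer: A*[3][1] = 0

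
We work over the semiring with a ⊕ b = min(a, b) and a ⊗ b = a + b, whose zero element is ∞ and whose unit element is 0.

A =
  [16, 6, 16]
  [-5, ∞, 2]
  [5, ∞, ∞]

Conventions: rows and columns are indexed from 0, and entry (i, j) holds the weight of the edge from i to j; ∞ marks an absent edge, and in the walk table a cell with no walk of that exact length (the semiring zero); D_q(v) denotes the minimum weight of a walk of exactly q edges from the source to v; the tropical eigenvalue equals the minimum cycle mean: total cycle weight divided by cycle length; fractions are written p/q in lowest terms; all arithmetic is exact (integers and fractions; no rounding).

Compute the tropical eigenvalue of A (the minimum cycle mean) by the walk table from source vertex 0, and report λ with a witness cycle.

q=0: [0, ∞, ∞]
q=1: [16, 6, 16]
q=2: [1, 22, 8]
q=3: [13, 7, 17]
Optimal cycle mean attained by: cycle 0->1->0, total 6 + (-5), length 2.
Answer: λ = 1/2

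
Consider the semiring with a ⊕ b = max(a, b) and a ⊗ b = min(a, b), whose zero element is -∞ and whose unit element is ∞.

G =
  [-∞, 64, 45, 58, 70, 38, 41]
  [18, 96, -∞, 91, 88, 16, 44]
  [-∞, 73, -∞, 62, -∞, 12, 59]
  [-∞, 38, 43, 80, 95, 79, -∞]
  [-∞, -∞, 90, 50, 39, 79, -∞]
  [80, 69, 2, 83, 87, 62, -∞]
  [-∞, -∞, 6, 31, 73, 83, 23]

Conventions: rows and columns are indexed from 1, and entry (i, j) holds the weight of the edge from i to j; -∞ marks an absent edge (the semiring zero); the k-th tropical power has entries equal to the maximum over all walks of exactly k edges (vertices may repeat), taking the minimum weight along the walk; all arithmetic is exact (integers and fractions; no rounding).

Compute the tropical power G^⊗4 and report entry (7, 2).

G^⊗2:
  [38, 64, 70, 64, 64, 70, 45]
  [18, 96, 88, 91, 91, 79, 44]
  [18, 73, 43, 73, 73, 62, 44]
  [79, 69, 90, 80, 80, 79, 43]
  [79, 73, 43, 79, 79, 62, 59]
  [62, 69, 87, 80, 83, 79, 44]
  [80, 69, 73, 83, 83, 73, 23]
G^⊗3:
  [70, 70, 64, 70, 70, 64, 59]
  [79, 96, 90, 91, 91, 79, 59]
  [62, 73, 73, 73, 73, 73, 44]
  [79, 73, 80, 80, 80, 79, 59]
  [62, 73, 79, 79, 79, 79, 44]
  [79, 73, 83, 80, 80, 79, 59]
  [73, 73, 83, 80, 83, 79, 59]
G^⊗4:
  [64, 70, 70, 70, 70, 70, 59]
  [79, 96, 90, 91, 91, 79, 59]
  [73, 73, 73, 73, 73, 73, 59]
  [79, 73, 80, 80, 80, 79, 59]
  [79, 73, 79, 79, 79, 79, 59]
  [79, 73, 80, 80, 80, 79, 59]
  [79, 73, 83, 80, 80, 79, 59]
Key observation: the optimum is the walk 7->5->3->2->2, with weight 73 min 90 min 73 min 96 = 73.
Optimal value attained by: walk 7->5->3->2->2.
Answer: (G^⊗4)[7][2] = 73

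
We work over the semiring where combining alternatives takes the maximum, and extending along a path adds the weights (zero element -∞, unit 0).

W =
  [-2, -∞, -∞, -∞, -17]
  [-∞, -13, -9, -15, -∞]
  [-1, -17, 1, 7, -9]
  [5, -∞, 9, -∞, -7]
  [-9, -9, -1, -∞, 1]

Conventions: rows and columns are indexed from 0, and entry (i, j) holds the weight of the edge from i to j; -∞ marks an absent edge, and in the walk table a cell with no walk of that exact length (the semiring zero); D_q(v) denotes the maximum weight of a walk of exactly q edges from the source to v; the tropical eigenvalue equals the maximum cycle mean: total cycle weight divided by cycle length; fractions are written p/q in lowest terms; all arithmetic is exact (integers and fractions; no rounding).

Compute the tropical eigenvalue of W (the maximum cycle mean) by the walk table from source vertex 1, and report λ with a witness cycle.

q=0: [-∞, 0, -∞, -∞, -∞]
q=1: [-∞, -13, -9, -15, -∞]
q=2: [-10, -26, -6, -2, -18]
q=3: [3, -23, 7, 1, -9]
q=4: [6, -10, 10, 14, -2]
q=5: [19, -7, 23, 17, 7]
Optimal cycle mean attained by: cycle 2->3->2, total 7 + 9, length 2.
Answer: λ = 8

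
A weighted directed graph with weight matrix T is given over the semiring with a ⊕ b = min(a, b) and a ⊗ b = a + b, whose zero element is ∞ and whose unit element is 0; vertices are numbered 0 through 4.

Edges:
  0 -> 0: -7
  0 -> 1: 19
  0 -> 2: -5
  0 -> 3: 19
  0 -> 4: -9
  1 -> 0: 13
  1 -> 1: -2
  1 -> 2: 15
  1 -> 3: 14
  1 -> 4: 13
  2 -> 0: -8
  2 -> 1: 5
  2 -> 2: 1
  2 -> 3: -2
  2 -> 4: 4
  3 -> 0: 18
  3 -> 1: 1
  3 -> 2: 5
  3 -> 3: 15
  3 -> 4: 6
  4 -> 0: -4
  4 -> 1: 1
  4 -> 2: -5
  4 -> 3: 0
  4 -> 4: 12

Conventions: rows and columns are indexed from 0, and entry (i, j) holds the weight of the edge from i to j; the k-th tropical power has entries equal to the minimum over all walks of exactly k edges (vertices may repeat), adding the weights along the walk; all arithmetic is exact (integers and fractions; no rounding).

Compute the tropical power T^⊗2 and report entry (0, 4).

T^⊗2:
  [-14, -8, -14, -9, -16]
  [6, -4, 8, 12, 4]
  [-15, -1, -13, -1, -17]
  [-3, -1, 1, 3, 9]
  [-13, -1, -9, -7, -13]
Key observation: the optimum is the walk 0->0->4, with weight (-7) + (-9) = -16.
Optimal value attained by: walk 0->0->4.
Answer: (T^⊗2)[0][4] = -16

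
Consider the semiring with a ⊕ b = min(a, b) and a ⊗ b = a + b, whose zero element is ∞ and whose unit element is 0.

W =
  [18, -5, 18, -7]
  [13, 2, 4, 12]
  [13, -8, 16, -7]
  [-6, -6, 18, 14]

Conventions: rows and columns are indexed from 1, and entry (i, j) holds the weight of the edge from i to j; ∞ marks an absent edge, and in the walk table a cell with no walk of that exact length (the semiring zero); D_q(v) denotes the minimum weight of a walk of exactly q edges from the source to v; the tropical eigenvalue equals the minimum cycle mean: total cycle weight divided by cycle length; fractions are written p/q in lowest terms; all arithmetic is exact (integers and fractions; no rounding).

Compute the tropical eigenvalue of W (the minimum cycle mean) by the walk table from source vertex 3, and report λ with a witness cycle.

q=0: [∞, ∞, 0, ∞]
q=1: [13, -8, 16, -7]
q=2: [-13, -13, -4, 4]
q=3: [-2, -18, -9, -20]
q=4: [-26, -26, -14, -16]
Optimal cycle mean attained by: cycle 1->4->1, total (-7) + (-6), length 2.
Answer: λ = -13/2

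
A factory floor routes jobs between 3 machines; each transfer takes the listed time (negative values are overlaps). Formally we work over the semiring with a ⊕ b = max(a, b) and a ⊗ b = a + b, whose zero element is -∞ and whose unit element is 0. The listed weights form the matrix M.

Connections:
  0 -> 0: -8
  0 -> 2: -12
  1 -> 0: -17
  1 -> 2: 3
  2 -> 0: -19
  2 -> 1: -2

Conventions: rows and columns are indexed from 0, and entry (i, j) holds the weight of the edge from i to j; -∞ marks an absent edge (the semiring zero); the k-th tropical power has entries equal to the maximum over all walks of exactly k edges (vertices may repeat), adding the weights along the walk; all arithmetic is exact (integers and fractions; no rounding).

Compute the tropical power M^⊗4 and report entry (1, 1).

M^⊗2:
  [-16, -14, -20]
  [-16, 1, -29]
  [-19, -∞, 1]
M^⊗3:
  [-24, -22, -11]
  [-16, -31, 4]
  [-18, -1, -31]
M^⊗4:
  [-30, -13, -19]
  [-15, 2, -28]
  [-18, -33, 2]
Key observation: the optimum is the walk 1->2->1->2->1, with weight 3 + (-2) + 3 + (-2) = 2.
Optimal value attained by: walk 1->2->1->2->1.
Answer: (M^⊗4)[1][1] = 2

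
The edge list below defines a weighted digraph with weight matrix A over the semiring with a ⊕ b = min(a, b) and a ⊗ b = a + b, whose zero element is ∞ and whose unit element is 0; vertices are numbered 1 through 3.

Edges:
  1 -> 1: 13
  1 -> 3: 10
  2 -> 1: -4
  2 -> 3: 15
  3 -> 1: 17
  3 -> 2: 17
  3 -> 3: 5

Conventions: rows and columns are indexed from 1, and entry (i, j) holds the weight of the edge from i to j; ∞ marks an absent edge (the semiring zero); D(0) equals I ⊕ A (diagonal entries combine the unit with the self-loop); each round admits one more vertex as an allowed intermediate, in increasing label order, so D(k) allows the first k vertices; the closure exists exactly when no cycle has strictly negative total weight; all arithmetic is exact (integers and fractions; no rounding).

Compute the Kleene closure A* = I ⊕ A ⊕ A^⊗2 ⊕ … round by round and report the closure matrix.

D(0):
  [0, ∞, 10]
  [-4, 0, 15]
  [17, 17, 0]
D(1):
  [0, ∞, 10]
  [-4, 0, 6]
  [17, 17, 0]
D(2):
  [0, ∞, 10]
  [-4, 0, 6]
  [13, 17, 0]
D(3):
  [0, 27, 10]
  [-4, 0, 6]
  [13, 17, 0]
Answer: A* = [[0, 27, 10], [-4, 0, 6], [13, 17, 0]]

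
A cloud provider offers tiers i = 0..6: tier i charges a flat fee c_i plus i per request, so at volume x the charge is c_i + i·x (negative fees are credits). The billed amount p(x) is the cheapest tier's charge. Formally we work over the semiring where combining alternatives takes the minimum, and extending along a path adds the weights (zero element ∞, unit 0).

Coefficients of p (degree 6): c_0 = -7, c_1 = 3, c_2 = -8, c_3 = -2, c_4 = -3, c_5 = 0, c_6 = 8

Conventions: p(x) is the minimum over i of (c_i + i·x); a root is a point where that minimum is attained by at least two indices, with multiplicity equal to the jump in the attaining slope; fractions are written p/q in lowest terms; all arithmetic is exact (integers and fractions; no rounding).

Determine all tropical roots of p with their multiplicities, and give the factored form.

hull edge (i=0, c=-7) to (i=2, c=-8): slope -1/2, span 2
hull edge (i=2, c=-8) to (i=4, c=-3): slope 5/2, span 2
hull edge (i=4, c=-3) to (i=5, c=0): slope 3, span 1
hull edge (i=5, c=0) to (i=6, c=8): slope 8, span 1
Factored form: p(x) = 8 ⊗ (x ⊕ (-8)) ⊗ (x ⊕ (-3)) ⊗ (x ⊕ (-5/2)) ⊗ (x ⊕ (-5/2)) ⊗ (x ⊕ 1/2) ⊗ (x ⊕ 1/2)
Answer: roots = -8 (mult 1), -3 (mult 1), -5/2 (mult 2), 1/2 (mult 2)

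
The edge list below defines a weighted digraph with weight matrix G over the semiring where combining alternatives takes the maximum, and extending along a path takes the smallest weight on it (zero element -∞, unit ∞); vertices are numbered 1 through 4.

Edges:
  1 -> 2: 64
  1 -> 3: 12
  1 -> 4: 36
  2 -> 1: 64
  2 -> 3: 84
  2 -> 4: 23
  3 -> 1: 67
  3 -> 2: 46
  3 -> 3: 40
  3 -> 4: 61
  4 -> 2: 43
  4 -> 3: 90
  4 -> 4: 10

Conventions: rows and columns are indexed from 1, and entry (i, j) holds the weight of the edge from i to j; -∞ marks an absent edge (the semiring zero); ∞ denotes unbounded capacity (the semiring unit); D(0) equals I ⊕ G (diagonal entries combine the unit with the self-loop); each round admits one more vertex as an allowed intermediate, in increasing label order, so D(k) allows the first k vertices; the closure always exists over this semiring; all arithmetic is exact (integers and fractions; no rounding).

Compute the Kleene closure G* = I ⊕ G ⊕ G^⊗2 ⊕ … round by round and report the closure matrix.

D(0):
  [∞, 64, 12, 36]
  [64, ∞, 84, 23]
  [67, 46, ∞, 61]
  [-∞, 43, 90, ∞]
D(1):
  [∞, 64, 12, 36]
  [64, ∞, 84, 36]
  [67, 64, ∞, 61]
  [-∞, 43, 90, ∞]
D(2):
  [∞, 64, 64, 36]
  [64, ∞, 84, 36]
  [67, 64, ∞, 61]
  [43, 43, 90, ∞]
D(3):
  [∞, 64, 64, 61]
  [67, ∞, 84, 61]
  [67, 64, ∞, 61]
  [67, 64, 90, ∞]
D(4):
  [∞, 64, 64, 61]
  [67, ∞, 84, 61]
  [67, 64, ∞, 61]
  [67, 64, 90, ∞]
Answer: G* = [[∞, 64, 64, 61], [67, ∞, 84, 61], [67, 64, ∞, 61], [67, 64, 90, ∞]]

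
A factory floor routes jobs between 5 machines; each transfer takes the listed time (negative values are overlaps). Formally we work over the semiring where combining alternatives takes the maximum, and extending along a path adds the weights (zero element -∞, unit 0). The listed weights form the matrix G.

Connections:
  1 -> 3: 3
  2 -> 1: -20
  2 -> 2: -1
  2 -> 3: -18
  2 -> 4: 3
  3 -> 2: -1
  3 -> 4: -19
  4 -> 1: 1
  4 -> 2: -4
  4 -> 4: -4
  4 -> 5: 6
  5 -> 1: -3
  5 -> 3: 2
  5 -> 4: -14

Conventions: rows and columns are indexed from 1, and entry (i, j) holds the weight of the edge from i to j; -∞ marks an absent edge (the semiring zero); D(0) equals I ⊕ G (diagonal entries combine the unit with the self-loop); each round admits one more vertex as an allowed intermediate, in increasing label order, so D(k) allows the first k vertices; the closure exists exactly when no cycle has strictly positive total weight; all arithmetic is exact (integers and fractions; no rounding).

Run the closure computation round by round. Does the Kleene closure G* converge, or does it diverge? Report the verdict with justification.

D(0):
  [0, -∞, 3, -∞, -∞]
  [-20, 0, -18, 3, -∞]
  [-∞, -1, 0, -19, -∞]
  [1, -4, -∞, 0, 6]
  [-3, -∞, 2, -14, 0]
D(1):
  [0, -∞, 3, -∞, -∞]
  [-20, 0, -17, 3, -∞]
  [-∞, -1, 0, -19, -∞]
  [1, -4, 4, 0, 6]
  [-3, -∞, 2, -14, 0]
D(2):
  [0, -∞, 3, -∞, -∞]
  [-20, 0, -17, 3, -∞]
  [-21, -1, 0, 2, -∞]
  [1, -4, 4, 0, 6]
  [-3, -∞, 2, -14, 0]
Detection: at round 3, diagonal entry (4, 4) turns strictly positive.
Key observation: the cycle 4->1->3->2->4 has total weight 1 + 3 + (-1) + 3, which is strictly positive.
Answer: DIVERGES — positive cycle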